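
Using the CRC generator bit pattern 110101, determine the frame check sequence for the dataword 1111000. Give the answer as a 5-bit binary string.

Append 5 zeros: 111100000000. Divide by 110101 (XOR where the leading bit is 1):
  pos 0: 111100 XOR 110101 = 001001
  pos 2: 100100 XOR 110101 = 010001
  pos 3: 100010 XOR 110101 = 010111
  pos 4: 101110 XOR 110101 = 011011
  pos 5: 110110 XOR 110101 = 000011
Remainder (last 5 bits) = 00110. This is the CRC / FCS.

00110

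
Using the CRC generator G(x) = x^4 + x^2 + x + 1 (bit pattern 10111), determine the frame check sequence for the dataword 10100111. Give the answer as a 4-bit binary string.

0001

Append 4 zeros: 101001110000. Divide by 10111 (XOR where the leading bit is 1):
  pos 0: 10100 XOR 10111 = 00011
  pos 3: 11111 XOR 10111 = 01000
  pos 4: 10000 XOR 10111 = 00111
  pos 6: 11100 XOR 10111 = 01011
  pos 7: 10110 XOR 10111 = 00001
Remainder (last 4 bits) = 0001. This is the CRC / FCS.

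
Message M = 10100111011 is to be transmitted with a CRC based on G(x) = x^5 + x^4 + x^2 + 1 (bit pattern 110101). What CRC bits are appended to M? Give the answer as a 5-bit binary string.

Append 5 zeros: 1010011101100000. Divide by 110101 (XOR where the leading bit is 1):
  pos 0: 101001 XOR 110101 = 011100
  pos 1: 111001 XOR 110101 = 001100
  pos 3: 110010 XOR 110101 = 000111
  pos 6: 111110 XOR 110101 = 001011
  pos 8: 101100 XOR 110101 = 011001
  pos 9: 110010 XOR 110101 = 000111
Remainder (last 5 bits) = 01110. This is the CRC / FCS.

01110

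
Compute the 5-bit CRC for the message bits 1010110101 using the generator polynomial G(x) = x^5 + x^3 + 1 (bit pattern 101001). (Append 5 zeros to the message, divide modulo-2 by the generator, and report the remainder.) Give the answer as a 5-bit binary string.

Append 5 zeros: 101011010100000. Divide by 101001 (XOR where the leading bit is 1):
  pos 0: 101011 XOR 101001 = 000010
  pos 4: 100101 XOR 101001 = 001100
  pos 6: 110000 XOR 101001 = 011001
  pos 7: 110010 XOR 101001 = 011011
  pos 8: 110110 XOR 101001 = 011111
  pos 9: 111110 XOR 101001 = 010111
Remainder (last 5 bits) = 10111. This is the CRC / FCS.

10111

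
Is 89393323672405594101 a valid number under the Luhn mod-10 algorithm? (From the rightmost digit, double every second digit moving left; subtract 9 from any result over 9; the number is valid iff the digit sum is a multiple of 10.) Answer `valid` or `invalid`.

From the right, keep odd positions and double even positions (subtract 9 from any doubled value over 9):
  doubled (positions 2,4,...): 0 8 1 0 4 3 4 6 6 7 → sum 39
  kept (positions 1,3,...): 1 1 9 5 4 7 3 3 9 9 → sum 51
Total = 90.
90 mod 10 = 0, so the number is valid.

valid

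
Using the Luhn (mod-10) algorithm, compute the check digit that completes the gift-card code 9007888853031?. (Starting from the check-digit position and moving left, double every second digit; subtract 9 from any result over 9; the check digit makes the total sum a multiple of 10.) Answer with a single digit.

Partial digits right→left: 1 3 0 3 5 8 8 8 8 7 0 0 9
Double every second digit counting from the check-digit position (so the 1st, 3rd, 5th, ... of the partial from the right).
  doubled (with −9 where >9): 2 0 1 7 7 0 9 → sum 26
  kept as-is: 3 3 8 8 7 0 → sum 29
Total = 26 + 29 = 55.
Check digit = (10 − (55 mod 10)) mod 10 = 5.

5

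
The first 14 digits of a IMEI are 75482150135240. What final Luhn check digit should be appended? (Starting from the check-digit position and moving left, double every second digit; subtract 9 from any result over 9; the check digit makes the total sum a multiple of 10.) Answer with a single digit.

2

Partial digits right→left: 0 4 2 5 3 1 0 5 1 2 8 4 5 7
Double every second digit counting from the check-digit position (so the 1st, 3rd, 5th, ... of the partial from the right).
  doubled (with −9 where >9): 0 4 6 0 2 7 1 → sum 20
  kept as-is: 4 5 1 5 2 4 7 → sum 28
Total = 20 + 28 = 48.
Check digit = (10 − (48 mod 10)) mod 10 = 2.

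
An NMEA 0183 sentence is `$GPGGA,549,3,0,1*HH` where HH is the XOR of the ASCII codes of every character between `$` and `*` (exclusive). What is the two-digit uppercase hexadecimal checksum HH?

XOR the ASCII codes of the payload characters:
  'G' = 0x47 → acc = 0x47
  'P' = 0x50 → acc = 0x17
  'G' = 0x47 → acc = 0x50
  'G' = 0x47 → acc = 0x17
  'A' = 0x41 → acc = 0x56
  ',' = 0x2C → acc = 0x7A
  '5' = 0x35 → acc = 0x4F
  '4' = 0x34 → acc = 0x7B
  '9' = 0x39 → acc = 0x42
  ',' = 0x2C → acc = 0x6E
  '3' = 0x33 → acc = 0x5D
  ',' = 0x2C → acc = 0x71
  '0' = 0x30 → acc = 0x41
  ',' = 0x2C → acc = 0x6D
  '1' = 0x31 → acc = 0x5C
Checksum = 0x5C.

5C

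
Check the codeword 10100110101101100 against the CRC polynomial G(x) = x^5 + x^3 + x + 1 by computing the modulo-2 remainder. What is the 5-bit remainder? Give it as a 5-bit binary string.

Modulo-2 division of 10100110101101100 by 101011:
  pos 0: 101001 XOR 101011 = 000010
  pos 4: 101010 XOR 101011 = 000001
  pos 9: 111011 XOR 101011 = 010000
  pos 10: 100000 XOR 101011 = 001011
Remainder = 10110 (nonzero — an error is detected).

10110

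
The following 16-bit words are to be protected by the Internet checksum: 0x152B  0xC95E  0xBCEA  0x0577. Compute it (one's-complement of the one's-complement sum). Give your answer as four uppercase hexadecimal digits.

5F14

One's-complement addition (fold any carry out of bit 15 back into bit 0):
  0x152B + 0xC95E = 0x0DE89
  0xDE89 + 0xBCEA = 0x19B73 → wrap carry → 0x9B74
  0x9B74 + 0x0577 = 0x0A0EB
One's-complement sum = 0xA0EB.
Checksum = ~0xA0EB & 0xFFFF = 0x5F14.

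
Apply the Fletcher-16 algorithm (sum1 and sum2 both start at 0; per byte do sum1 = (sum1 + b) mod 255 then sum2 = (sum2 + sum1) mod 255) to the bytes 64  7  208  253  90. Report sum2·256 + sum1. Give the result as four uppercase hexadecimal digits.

Running sums (mod 255):
  after byte 0 (64): sum1=64, sum2=64
  after byte 1 (7): sum1=71, sum2=135
  after byte 2 (208): sum1=24, sum2=159
  after byte 3 (253): sum1=22, sum2=181
  after byte 4 (90): sum1=112, sum2=38
Checksum = sum2·256 + sum1 = 38·256 + 112 = 9840 = 0x2670.

2670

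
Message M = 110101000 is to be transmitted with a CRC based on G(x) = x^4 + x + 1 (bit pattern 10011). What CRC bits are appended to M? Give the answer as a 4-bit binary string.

0000

Append 4 zeros: 1101010000000. Divide by 10011 (XOR where the leading bit is 1):
  pos 0: 11010 XOR 10011 = 01001
  pos 1: 10011 XOR 10011 = 00000
Remainder (last 4 bits) = 0000. This is the CRC / FCS.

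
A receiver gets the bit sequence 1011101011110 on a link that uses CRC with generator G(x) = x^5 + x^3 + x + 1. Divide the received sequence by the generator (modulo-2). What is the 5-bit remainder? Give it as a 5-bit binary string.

10011

Modulo-2 division of 1011101011110 by 101011:
  pos 0: 101110 XOR 101011 = 000101
  pos 3: 101101 XOR 101011 = 000110
  pos 6: 110111 XOR 101011 = 011100
  pos 7: 111000 XOR 101011 = 010011
Remainder = 10011 (nonzero — an error is detected).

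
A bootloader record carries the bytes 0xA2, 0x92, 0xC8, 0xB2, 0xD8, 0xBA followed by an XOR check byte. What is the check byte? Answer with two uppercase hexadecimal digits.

XOR the bytes together:
  start with 0xA2
  0xA2 ⊕ 0x92 = 0x30
  0x30 ⊕ 0xC8 = 0xF8
  0xF8 ⊕ 0xB2 = 0x4A
  0x4A ⊕ 0xD8 = 0x92
  0x92 ⊕ 0xBA = 0x28

28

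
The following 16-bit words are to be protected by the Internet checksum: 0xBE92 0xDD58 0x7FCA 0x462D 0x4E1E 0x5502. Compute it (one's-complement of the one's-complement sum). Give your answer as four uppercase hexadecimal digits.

FAFB

One's-complement addition (fold any carry out of bit 15 back into bit 0):
  0xBE92 + 0xDD58 = 0x19BEA → wrap carry → 0x9BEB
  0x9BEB + 0x7FCA = 0x11BB5 → wrap carry → 0x1BB6
  0x1BB6 + 0x462D = 0x061E3
  0x61E3 + 0x4E1E = 0x0B001
  0xB001 + 0x5502 = 0x10503 → wrap carry → 0x0504
One's-complement sum = 0x0504.
Checksum = ~0x0504 & 0xFFFF = 0xFAFB.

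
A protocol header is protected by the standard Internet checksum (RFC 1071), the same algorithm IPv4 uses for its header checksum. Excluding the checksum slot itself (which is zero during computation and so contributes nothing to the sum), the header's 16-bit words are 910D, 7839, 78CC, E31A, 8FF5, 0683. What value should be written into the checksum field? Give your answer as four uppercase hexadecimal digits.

One's-complement addition (fold any carry out of bit 15 back into bit 0):
  0x910D + 0x7839 = 0x10946 → wrap carry → 0x0947
  0x0947 + 0x78CC = 0x08213
  0x8213 + 0xE31A = 0x1652D → wrap carry → 0x652E
  0x652E + 0x8FF5 = 0x0F523
  0xF523 + 0x0683 = 0x0FBA6
One's-complement sum = 0xFBA6.
Checksum = ~0xFBA6 & 0xFFFF = 0x0459.

0459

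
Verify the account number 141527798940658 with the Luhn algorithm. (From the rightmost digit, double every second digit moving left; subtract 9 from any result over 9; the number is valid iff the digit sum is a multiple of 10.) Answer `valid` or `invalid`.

valid

From the right, keep odd positions and double even positions (subtract 9 from any doubled value over 9):
  doubled (positions 2,4,...): 1 0 9 9 5 1 8 → sum 33
  kept (positions 1,3,...): 8 6 4 8 7 2 1 1 → sum 37
Total = 70.
70 mod 10 = 0, so the number is valid.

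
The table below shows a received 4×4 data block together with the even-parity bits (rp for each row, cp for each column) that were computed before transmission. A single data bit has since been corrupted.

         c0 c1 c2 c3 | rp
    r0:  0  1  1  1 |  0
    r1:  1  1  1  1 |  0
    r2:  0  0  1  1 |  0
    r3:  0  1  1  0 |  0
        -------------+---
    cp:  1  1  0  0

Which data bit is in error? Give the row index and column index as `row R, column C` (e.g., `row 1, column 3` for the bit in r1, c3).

Recompute each row's even parity and compare to rp:
  r0: data parity 1, sent rp 0 → mismatch
  r1: data parity 0, sent rp 0 → ok
  r2: data parity 0, sent rp 0 → ok
  r3: data parity 0, sent rp 0 → ok
Recompute each column's even parity and compare to cp:
  c0: data parity 1, sent cp 1 → ok
  c1: data parity 1, sent cp 1 → ok
  c2: data parity 0, sent cp 0 → ok
  c3: data parity 1, sent cp 0 → mismatch
Exactly one row (r0) and one column (c3) fail → the flipped bit is at their intersection.

row 0, column 3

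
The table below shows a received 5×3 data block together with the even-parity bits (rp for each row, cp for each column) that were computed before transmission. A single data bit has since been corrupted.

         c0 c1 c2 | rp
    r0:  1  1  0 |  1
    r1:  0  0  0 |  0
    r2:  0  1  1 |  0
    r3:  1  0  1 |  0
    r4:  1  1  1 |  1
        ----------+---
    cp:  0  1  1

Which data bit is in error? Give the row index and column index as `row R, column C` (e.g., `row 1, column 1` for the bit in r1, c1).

Recompute each row's even parity and compare to rp:
  r0: data parity 0, sent rp 1 → mismatch
  r1: data parity 0, sent rp 0 → ok
  r2: data parity 0, sent rp 0 → ok
  r3: data parity 0, sent rp 0 → ok
  r4: data parity 1, sent rp 1 → ok
Recompute each column's even parity and compare to cp:
  c0: data parity 1, sent cp 0 → mismatch
  c1: data parity 1, sent cp 1 → ok
  c2: data parity 1, sent cp 1 → ok
Exactly one row (r0) and one column (c0) fail → the flipped bit is at their intersection.

row 0, column 0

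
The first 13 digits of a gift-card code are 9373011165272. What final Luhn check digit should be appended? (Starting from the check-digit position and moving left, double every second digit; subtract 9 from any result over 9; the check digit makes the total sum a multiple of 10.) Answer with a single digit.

Partial digits right→left: 2 7 2 5 6 1 1 1 0 3 7 3 9
Double every second digit counting from the check-digit position (so the 1st, 3rd, 5th, ... of the partial from the right).
  doubled (with −9 where >9): 4 4 3 2 0 5 9 → sum 27
  kept as-is: 7 5 1 1 3 3 → sum 20
Total = 27 + 20 = 47.
Check digit = (10 − (47 mod 10)) mod 10 = 3.

3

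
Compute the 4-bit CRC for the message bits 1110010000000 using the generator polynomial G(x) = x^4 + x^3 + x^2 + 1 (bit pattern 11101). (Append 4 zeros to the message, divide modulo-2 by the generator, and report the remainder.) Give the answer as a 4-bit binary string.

1010

Append 4 zeros: 11100100000000000. Divide by 11101 (XOR where the leading bit is 1):
  pos 0: 11100 XOR 11101 = 00001
  pos 4: 11000 XOR 11101 = 00101
  pos 6: 10100 XOR 11101 = 01001
  pos 7: 10010 XOR 11101 = 01111
  pos 8: 11110 XOR 11101 = 00011
  pos 11: 11000 XOR 11101 = 00101
Remainder (last 4 bits) = 1010. This is the CRC / FCS.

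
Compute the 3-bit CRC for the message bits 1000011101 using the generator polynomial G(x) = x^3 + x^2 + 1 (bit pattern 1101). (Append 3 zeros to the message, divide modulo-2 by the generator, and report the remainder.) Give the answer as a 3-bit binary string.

Append 3 zeros: 1000011101000. Divide by 1101 (XOR where the leading bit is 1):
  pos 0: 1000 XOR 1101 = 0101
  pos 1: 1010 XOR 1101 = 0111
  pos 2: 1111 XOR 1101 = 0010
  pos 4: 1011 XOR 1101 = 0110
  pos 5: 1100 XOR 1101 = 0001
  pos 8: 1100 XOR 1101 = 0001
Remainder (last 3 bits) = 010. This is the CRC / FCS.

010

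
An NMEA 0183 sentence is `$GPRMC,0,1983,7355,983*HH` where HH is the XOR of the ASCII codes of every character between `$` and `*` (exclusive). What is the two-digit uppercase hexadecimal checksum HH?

4E

XOR the ASCII codes of the payload characters:
  'G' = 0x47 → acc = 0x47
  'P' = 0x50 → acc = 0x17
  'R' = 0x52 → acc = 0x45
  'M' = 0x4D → acc = 0x08
  'C' = 0x43 → acc = 0x4B
  ',' = 0x2C → acc = 0x67
  '0' = 0x30 → acc = 0x57
  ',' = 0x2C → acc = 0x7B
  '1' = 0x31 → acc = 0x4A
  '9' = 0x39 → acc = 0x73
  '8' = 0x38 → acc = 0x4B
  '3' = 0x33 → acc = 0x78
  ',' = 0x2C → acc = 0x54
  '7' = 0x37 → acc = 0x63
  '3' = 0x33 → acc = 0x50
  '5' = 0x35 → acc = 0x65
  '5' = 0x35 → acc = 0x50
  ',' = 0x2C → acc = 0x7C
  '9' = 0x39 → acc = 0x45
  '8' = 0x38 → acc = 0x7D
  '3' = 0x33 → acc = 0x4E
Checksum = 0x4E.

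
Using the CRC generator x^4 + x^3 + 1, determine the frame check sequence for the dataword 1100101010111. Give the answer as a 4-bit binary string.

1001

Append 4 zeros: 11001010101110000. Divide by 11001 (XOR where the leading bit is 1):
  pos 0: 11001 XOR 11001 = 00000
  pos 6: 10101 XOR 11001 = 01100
  pos 7: 11001 XOR 11001 = 00000
  pos 12: 10000 XOR 11001 = 01001
Remainder (last 4 bits) = 1001. This is the CRC / FCS.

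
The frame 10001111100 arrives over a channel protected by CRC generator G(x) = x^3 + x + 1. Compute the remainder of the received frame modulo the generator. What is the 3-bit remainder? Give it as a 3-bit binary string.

Modulo-2 division of 10001111100 by 1011:
  pos 0: 1000 XOR 1011 = 0011
  pos 2: 1111 XOR 1011 = 0100
  pos 3: 1001 XOR 1011 = 0010
  pos 5: 1011 XOR 1011 = 0000
Remainder = 000 (zero — the frame passes the CRC check).

000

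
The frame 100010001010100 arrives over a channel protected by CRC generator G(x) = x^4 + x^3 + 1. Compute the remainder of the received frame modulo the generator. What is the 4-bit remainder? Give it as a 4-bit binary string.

0100

Modulo-2 division of 100010001010100 by 11001:
  pos 0: 10001 XOR 11001 = 01000
  pos 1: 10000 XOR 11001 = 01001
  pos 2: 10010 XOR 11001 = 01011
  pos 3: 10110 XOR 11001 = 01111
  pos 4: 11111 XOR 11001 = 00110
  pos 6: 11001 XOR 11001 = 00000
Remainder = 0100 (nonzero — an error is detected).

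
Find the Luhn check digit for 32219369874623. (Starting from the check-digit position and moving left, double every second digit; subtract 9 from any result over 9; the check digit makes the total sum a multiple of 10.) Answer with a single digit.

Partial digits right→left: 3 2 6 4 7 8 9 6 3 9 1 2 2 3
Double every second digit counting from the check-digit position (so the 1st, 3rd, 5th, ... of the partial from the right).
  doubled (with −9 where >9): 6 3 5 9 6 2 4 → sum 35
  kept as-is: 2 4 8 6 9 2 3 → sum 34
Total = 35 + 34 = 69.
Check digit = (10 − (69 mod 10)) mod 10 = 1.

1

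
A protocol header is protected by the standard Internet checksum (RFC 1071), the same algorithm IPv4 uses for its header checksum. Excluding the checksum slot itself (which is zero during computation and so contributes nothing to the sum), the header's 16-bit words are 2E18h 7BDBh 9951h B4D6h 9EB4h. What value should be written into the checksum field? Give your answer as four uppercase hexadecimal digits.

692F

One's-complement addition (fold any carry out of bit 15 back into bit 0):
  0x2E18 + 0x7BDB = 0x0A9F3
  0xA9F3 + 0x9951 = 0x14344 → wrap carry → 0x4345
  0x4345 + 0xB4D6 = 0x0F81B
  0xF81B + 0x9EB4 = 0x196CF → wrap carry → 0x96D0
One's-complement sum = 0x96D0.
Checksum = ~0x96D0 & 0xFFFF = 0x692F.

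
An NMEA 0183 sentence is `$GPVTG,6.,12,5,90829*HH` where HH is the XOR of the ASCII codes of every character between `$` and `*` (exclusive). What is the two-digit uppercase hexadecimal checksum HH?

XOR the ASCII codes of the payload characters:
  'G' = 0x47 → acc = 0x47
  'P' = 0x50 → acc = 0x17
  'V' = 0x56 → acc = 0x41
  'T' = 0x54 → acc = 0x15
  'G' = 0x47 → acc = 0x52
  ',' = 0x2C → acc = 0x7E
  '6' = 0x36 → acc = 0x48
  '.' = 0x2E → acc = 0x66
  ',' = 0x2C → acc = 0x4A
  '1' = 0x31 → acc = 0x7B
  '2' = 0x32 → acc = 0x49
  ',' = 0x2C → acc = 0x65
  '5' = 0x35 → acc = 0x50
  ',' = 0x2C → acc = 0x7C
  '9' = 0x39 → acc = 0x45
  '0' = 0x30 → acc = 0x75
  '8' = 0x38 → acc = 0x4D
  '2' = 0x32 → acc = 0x7F
  '9' = 0x39 → acc = 0x46
Checksum = 0x46.

46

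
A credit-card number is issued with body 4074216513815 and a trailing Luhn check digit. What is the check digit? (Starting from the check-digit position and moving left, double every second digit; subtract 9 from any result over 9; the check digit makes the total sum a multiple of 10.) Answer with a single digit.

Partial digits right→left: 5 1 8 3 1 5 6 1 2 4 7 0 4
Double every second digit counting from the check-digit position (so the 1st, 3rd, 5th, ... of the partial from the right).
  doubled (with −9 where >9): 1 7 2 3 4 5 8 → sum 30
  kept as-is: 1 3 5 1 4 0 → sum 14
Total = 30 + 14 = 44.
Check digit = (10 − (44 mod 10)) mod 10 = 6.

6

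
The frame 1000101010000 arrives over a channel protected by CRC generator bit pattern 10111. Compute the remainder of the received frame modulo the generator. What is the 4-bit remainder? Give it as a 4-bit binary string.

0000

Modulo-2 division of 1000101010000 by 10111:
  pos 0: 10001 XOR 10111 = 00110
  pos 2: 11001 XOR 10111 = 01110
  pos 3: 11100 XOR 10111 = 01011
  pos 4: 10111 XOR 10111 = 00000
Remainder = 0000 (zero — the frame passes the CRC check).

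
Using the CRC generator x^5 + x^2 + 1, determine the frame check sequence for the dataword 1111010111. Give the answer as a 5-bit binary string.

Append 5 zeros: 111101011100000. Divide by 100101 (XOR where the leading bit is 1):
  pos 0: 111101 XOR 100101 = 011000
  pos 1: 110000 XOR 100101 = 010101
  pos 2: 101011 XOR 100101 = 001110
  pos 4: 111011 XOR 100101 = 011110
  pos 5: 111100 XOR 100101 = 011001
  pos 6: 110010 XOR 100101 = 010111
  pos 7: 101110 XOR 100101 = 001011
  pos 9: 101100 XOR 100101 = 001001
Remainder (last 5 bits) = 01001. This is the CRC / FCS.

01001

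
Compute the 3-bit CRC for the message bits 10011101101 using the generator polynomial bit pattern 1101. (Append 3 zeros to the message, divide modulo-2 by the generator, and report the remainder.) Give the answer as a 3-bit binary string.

Append 3 zeros: 10011101101000. Divide by 1101 (XOR where the leading bit is 1):
  pos 0: 1001 XOR 1101 = 0100
  pos 1: 1001 XOR 1101 = 0100
  pos 2: 1001 XOR 1101 = 0100
  pos 3: 1000 XOR 1101 = 0101
  pos 4: 1011 XOR 1101 = 0110
  pos 5: 1101 XOR 1101 = 0000
  pos 10: 1000 XOR 1101 = 0101
Remainder (last 3 bits) = 101. This is the CRC / FCS.

101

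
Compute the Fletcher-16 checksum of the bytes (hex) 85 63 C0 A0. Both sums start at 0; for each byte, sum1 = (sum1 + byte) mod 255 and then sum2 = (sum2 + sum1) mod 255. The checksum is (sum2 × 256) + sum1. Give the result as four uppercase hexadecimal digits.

Running sums (mod 255):
  after byte 0 (85): sum1=133, sum2=133
  after byte 1 (63): sum1=232, sum2=110
  after byte 2 (C0): sum1=169, sum2=24
  after byte 3 (A0): sum1=74, sum2=98
Checksum = sum2·256 + sum1 = 98·256 + 74 = 25162 = 0x624A.

624A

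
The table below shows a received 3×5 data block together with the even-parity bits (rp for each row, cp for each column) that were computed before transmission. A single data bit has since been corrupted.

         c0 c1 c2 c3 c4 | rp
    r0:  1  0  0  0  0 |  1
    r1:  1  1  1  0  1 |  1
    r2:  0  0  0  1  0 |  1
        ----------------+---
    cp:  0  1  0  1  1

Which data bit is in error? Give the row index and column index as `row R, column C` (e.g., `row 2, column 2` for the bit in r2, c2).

row 1, column 2

Recompute each row's even parity and compare to rp:
  r0: data parity 1, sent rp 1 → ok
  r1: data parity 0, sent rp 1 → mismatch
  r2: data parity 1, sent rp 1 → ok
Recompute each column's even parity and compare to cp:
  c0: data parity 0, sent cp 0 → ok
  c1: data parity 1, sent cp 1 → ok
  c2: data parity 1, sent cp 0 → mismatch
  c3: data parity 1, sent cp 1 → ok
  c4: data parity 1, sent cp 1 → ok
Exactly one row (r1) and one column (c2) fail → the flipped bit is at their intersection.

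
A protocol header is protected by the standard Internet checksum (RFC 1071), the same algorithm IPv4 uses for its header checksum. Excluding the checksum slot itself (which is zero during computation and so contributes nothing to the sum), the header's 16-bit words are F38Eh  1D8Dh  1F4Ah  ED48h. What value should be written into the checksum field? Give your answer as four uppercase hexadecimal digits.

One's-complement addition (fold any carry out of bit 15 back into bit 0):
  0xF38E + 0x1D8D = 0x1111B → wrap carry → 0x111C
  0x111C + 0x1F4A = 0x03066
  0x3066 + 0xED48 = 0x11DAE → wrap carry → 0x1DAF
One's-complement sum = 0x1DAF.
Checksum = ~0x1DAF & 0xFFFF = 0xE250.

E250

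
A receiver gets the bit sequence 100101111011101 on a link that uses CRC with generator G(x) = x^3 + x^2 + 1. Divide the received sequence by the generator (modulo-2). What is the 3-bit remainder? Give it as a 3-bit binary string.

000

Modulo-2 division of 100101111011101 by 1101:
  pos 0: 1001 XOR 1101 = 0100
  pos 1: 1000 XOR 1101 = 0101
  pos 2: 1011 XOR 1101 = 0110
  pos 3: 1101 XOR 1101 = 0000
  pos 7: 1101 XOR 1101 = 0000
  pos 11: 1101 XOR 1101 = 0000
Remainder = 000 (zero — the frame passes the CRC check).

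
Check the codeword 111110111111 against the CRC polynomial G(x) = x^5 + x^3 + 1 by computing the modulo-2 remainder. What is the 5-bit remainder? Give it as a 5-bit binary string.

Modulo-2 division of 111110111111 by 101001:
  pos 0: 111110 XOR 101001 = 010111
  pos 1: 101111 XOR 101001 = 000110
  pos 4: 110111 XOR 101001 = 011110
  pos 5: 111101 XOR 101001 = 010100
  pos 6: 101001 XOR 101001 = 000000
Remainder = 00000 (zero — the frame passes the CRC check).

00000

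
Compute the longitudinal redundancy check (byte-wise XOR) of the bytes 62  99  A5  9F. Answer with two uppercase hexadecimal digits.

XOR the bytes together:
  start with 0x62
  0x62 ⊕ 0x99 = 0xFB
  0xFB ⊕ 0xA5 = 0x5E
  0x5E ⊕ 0x9F = 0xC1

C1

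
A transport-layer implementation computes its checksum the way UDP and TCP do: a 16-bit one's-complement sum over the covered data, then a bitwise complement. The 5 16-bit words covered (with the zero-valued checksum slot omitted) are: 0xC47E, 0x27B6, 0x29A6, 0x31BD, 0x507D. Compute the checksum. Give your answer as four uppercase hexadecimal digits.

67EA

One's-complement addition (fold any carry out of bit 15 back into bit 0):
  0xC47E + 0x27B6 = 0x0EC34
  0xEC34 + 0x29A6 = 0x115DA → wrap carry → 0x15DB
  0x15DB + 0x31BD = 0x04798
  0x4798 + 0x507D = 0x09815
One's-complement sum = 0x9815.
Checksum = ~0x9815 & 0xFFFF = 0x67EA.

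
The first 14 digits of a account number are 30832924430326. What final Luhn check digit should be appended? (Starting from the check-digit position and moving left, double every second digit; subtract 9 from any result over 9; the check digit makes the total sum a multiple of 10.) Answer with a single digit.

1

Partial digits right→left: 6 2 3 0 3 4 4 2 9 2 3 8 0 3
Double every second digit counting from the check-digit position (so the 1st, 3rd, 5th, ... of the partial from the right).
  doubled (with −9 where >9): 3 6 6 8 9 6 0 → sum 38
  kept as-is: 2 0 4 2 2 8 3 → sum 21
Total = 38 + 21 = 59.
Check digit = (10 − (59 mod 10)) mod 10 = 1.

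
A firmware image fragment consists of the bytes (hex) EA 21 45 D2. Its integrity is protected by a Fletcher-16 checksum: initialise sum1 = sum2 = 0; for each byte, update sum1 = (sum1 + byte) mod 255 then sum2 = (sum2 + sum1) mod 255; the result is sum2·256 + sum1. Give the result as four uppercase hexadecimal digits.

6C24

Running sums (mod 255):
  after byte 0 (EA): sum1=234, sum2=234
  after byte 1 (21): sum1=12, sum2=246
  after byte 2 (45): sum1=81, sum2=72
  after byte 3 (D2): sum1=36, sum2=108
Checksum = sum2·256 + sum1 = 108·256 + 36 = 27684 = 0x6C24.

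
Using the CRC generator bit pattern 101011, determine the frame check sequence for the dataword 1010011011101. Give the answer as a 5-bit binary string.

01100

Append 5 zeros: 101001101110100000. Divide by 101011 (XOR where the leading bit is 1):
  pos 0: 101001 XOR 101011 = 000010
  pos 4: 101011 XOR 101011 = 000000
  pos 10: 101000 XOR 101011 = 000011
Remainder (last 5 bits) = 01100. This is the CRC / FCS.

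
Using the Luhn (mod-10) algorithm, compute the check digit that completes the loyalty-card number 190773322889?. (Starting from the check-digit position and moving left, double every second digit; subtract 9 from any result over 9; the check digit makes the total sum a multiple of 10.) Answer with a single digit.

Partial digits right→left: 9 8 8 2 2 3 3 7 7 0 9 1
Double every second digit counting from the check-digit position (so the 1st, 3rd, 5th, ... of the partial from the right).
  doubled (with −9 where >9): 9 7 4 6 5 9 → sum 40
  kept as-is: 8 2 3 7 0 1 → sum 21
Total = 40 + 21 = 61.
Check digit = (10 − (61 mod 10)) mod 10 = 9.

9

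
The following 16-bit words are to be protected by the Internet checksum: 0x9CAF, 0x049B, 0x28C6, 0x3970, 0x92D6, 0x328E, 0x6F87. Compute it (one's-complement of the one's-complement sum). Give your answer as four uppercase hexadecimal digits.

C792

One's-complement addition (fold any carry out of bit 15 back into bit 0):
  0x9CAF + 0x049B = 0x0A14A
  0xA14A + 0x28C6 = 0x0CA10
  0xCA10 + 0x3970 = 0x10380 → wrap carry → 0x0381
  0x0381 + 0x92D6 = 0x09657
  0x9657 + 0x328E = 0x0C8E5
  0xC8E5 + 0x6F87 = 0x1386C → wrap carry → 0x386D
One's-complement sum = 0x386D.
Checksum = ~0x386D & 0xFFFF = 0xC792.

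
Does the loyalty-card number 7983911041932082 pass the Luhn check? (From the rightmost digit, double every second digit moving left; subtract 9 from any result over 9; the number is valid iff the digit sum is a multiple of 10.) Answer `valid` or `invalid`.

valid

From the right, keep odd positions and double even positions (subtract 9 from any doubled value over 9):
  doubled (positions 2,4,...): 7 4 9 8 2 9 7 5 → sum 51
  kept (positions 1,3,...): 2 0 3 1 0 1 3 9 → sum 19
Total = 70.
70 mod 10 = 0, so the number is valid.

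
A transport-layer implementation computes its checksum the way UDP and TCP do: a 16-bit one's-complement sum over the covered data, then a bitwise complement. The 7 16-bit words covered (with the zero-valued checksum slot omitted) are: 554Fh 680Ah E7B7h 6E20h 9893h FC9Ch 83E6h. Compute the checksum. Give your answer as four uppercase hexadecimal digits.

One's-complement addition (fold any carry out of bit 15 back into bit 0):
  0x554F + 0x680A = 0x0BD59
  0xBD59 + 0xE7B7 = 0x1A510 → wrap carry → 0xA511
  0xA511 + 0x6E20 = 0x11331 → wrap carry → 0x1332
  0x1332 + 0x9893 = 0x0ABC5
  0xABC5 + 0xFC9C = 0x1A861 → wrap carry → 0xA862
  0xA862 + 0x83E6 = 0x12C48 → wrap carry → 0x2C49
One's-complement sum = 0x2C49.
Checksum = ~0x2C49 & 0xFFFF = 0xD3B6.

D3B6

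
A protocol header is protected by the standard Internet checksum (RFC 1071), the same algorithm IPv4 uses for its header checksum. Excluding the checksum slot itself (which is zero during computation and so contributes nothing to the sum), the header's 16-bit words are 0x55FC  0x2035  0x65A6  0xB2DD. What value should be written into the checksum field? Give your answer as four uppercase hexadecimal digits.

714A

One's-complement addition (fold any carry out of bit 15 back into bit 0):
  0x55FC + 0x2035 = 0x07631
  0x7631 + 0x65A6 = 0x0DBD7
  0xDBD7 + 0xB2DD = 0x18EB4 → wrap carry → 0x8EB5
One's-complement sum = 0x8EB5.
Checksum = ~0x8EB5 & 0xFFFF = 0x714A.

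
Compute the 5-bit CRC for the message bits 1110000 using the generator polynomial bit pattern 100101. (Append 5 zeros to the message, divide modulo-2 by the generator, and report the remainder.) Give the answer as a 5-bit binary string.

Append 5 zeros: 111000000000. Divide by 100101 (XOR where the leading bit is 1):
  pos 0: 111000 XOR 100101 = 011101
  pos 1: 111010 XOR 100101 = 011111
  pos 2: 111110 XOR 100101 = 011011
  pos 3: 110110 XOR 100101 = 010011
  pos 4: 100110 XOR 100101 = 000011
Remainder (last 5 bits) = 01100. This is the CRC / FCS.

01100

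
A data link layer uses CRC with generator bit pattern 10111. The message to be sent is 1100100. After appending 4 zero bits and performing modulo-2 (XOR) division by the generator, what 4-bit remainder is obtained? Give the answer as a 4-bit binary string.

0111

Append 4 zeros: 11001000000. Divide by 10111 (XOR where the leading bit is 1):
  pos 0: 11001 XOR 10111 = 01110
  pos 1: 11100 XOR 10111 = 01011
  pos 2: 10110 XOR 10111 = 00001
  pos 6: 10000 XOR 10111 = 00111
Remainder (last 4 bits) = 0111. This is the CRC / FCS.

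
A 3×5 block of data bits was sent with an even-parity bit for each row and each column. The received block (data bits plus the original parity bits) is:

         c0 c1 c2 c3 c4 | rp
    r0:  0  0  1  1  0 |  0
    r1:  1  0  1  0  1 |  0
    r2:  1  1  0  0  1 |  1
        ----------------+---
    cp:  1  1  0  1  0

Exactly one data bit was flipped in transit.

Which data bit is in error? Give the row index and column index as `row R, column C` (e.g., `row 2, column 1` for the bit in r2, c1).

Recompute each row's even parity and compare to rp:
  r0: data parity 0, sent rp 0 → ok
  r1: data parity 1, sent rp 0 → mismatch
  r2: data parity 1, sent rp 1 → ok
Recompute each column's even parity and compare to cp:
  c0: data parity 0, sent cp 1 → mismatch
  c1: data parity 1, sent cp 1 → ok
  c2: data parity 0, sent cp 0 → ok
  c3: data parity 1, sent cp 1 → ok
  c4: data parity 0, sent cp 0 → ok
Exactly one row (r1) and one column (c0) fail → the flipped bit is at their intersection.

row 1, column 0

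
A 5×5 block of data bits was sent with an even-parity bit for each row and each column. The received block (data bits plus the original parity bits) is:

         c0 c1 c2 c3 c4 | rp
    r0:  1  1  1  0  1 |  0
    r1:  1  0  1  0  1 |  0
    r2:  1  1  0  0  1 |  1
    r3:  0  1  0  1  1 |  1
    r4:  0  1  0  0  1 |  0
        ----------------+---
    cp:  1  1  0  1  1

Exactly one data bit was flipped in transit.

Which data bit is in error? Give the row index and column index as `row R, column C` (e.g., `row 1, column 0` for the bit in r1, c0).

row 1, column 1

Recompute each row's even parity and compare to rp:
  r0: data parity 0, sent rp 0 → ok
  r1: data parity 1, sent rp 0 → mismatch
  r2: data parity 1, sent rp 1 → ok
  r3: data parity 1, sent rp 1 → ok
  r4: data parity 0, sent rp 0 → ok
Recompute each column's even parity and compare to cp:
  c0: data parity 1, sent cp 1 → ok
  c1: data parity 0, sent cp 1 → mismatch
  c2: data parity 0, sent cp 0 → ok
  c3: data parity 1, sent cp 1 → ok
  c4: data parity 1, sent cp 1 → ok
Exactly one row (r1) and one column (c1) fail → the flipped bit is at their intersection.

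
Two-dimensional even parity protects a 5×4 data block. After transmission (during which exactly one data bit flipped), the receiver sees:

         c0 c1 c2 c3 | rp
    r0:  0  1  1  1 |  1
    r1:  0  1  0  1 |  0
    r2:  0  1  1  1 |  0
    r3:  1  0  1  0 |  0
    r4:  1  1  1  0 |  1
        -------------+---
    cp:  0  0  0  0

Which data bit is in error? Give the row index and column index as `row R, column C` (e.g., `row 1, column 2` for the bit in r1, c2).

row 2, column 3

Recompute each row's even parity and compare to rp:
  r0: data parity 1, sent rp 1 → ok
  r1: data parity 0, sent rp 0 → ok
  r2: data parity 1, sent rp 0 → mismatch
  r3: data parity 0, sent rp 0 → ok
  r4: data parity 1, sent rp 1 → ok
Recompute each column's even parity and compare to cp:
  c0: data parity 0, sent cp 0 → ok
  c1: data parity 0, sent cp 0 → ok
  c2: data parity 0, sent cp 0 → ok
  c3: data parity 1, sent cp 0 → mismatch
Exactly one row (r2) and one column (c3) fail → the flipped bit is at their intersection.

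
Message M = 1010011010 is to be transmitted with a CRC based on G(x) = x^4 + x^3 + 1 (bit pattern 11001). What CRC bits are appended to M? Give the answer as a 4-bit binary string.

1001

Append 4 zeros: 10100110100000. Divide by 11001 (XOR where the leading bit is 1):
  pos 0: 10100 XOR 11001 = 01101
  pos 1: 11011 XOR 11001 = 00010
  pos 4: 10101 XOR 11001 = 01100
  pos 5: 11000 XOR 11001 = 00001
  pos 9: 10000 XOR 11001 = 01001
Remainder (last 4 bits) = 1001. This is the CRC / FCS.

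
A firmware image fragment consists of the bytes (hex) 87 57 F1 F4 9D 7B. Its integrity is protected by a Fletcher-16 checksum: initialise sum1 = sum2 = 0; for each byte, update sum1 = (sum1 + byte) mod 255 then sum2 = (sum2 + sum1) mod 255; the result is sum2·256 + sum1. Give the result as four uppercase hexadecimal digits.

Running sums (mod 255):
  after byte 0 (87): sum1=135, sum2=135
  after byte 1 (57): sum1=222, sum2=102
  after byte 2 (F1): sum1=208, sum2=55
  after byte 3 (F4): sum1=197, sum2=252
  after byte 4 (9D): sum1=99, sum2=96
  after byte 5 (7B): sum1=222, sum2=63
Checksum = sum2·256 + sum1 = 63·256 + 222 = 16350 = 0x3FDE.

3FDE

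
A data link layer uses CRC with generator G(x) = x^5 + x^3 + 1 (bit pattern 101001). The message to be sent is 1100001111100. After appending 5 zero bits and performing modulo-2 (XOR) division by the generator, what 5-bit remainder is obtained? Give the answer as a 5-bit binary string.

Append 5 zeros: 110000111110000000. Divide by 101001 (XOR where the leading bit is 1):
  pos 0: 110000 XOR 101001 = 011001
  pos 1: 110011 XOR 101001 = 011010
  pos 2: 110101 XOR 101001 = 011100
  pos 3: 111001 XOR 101001 = 010000
  pos 4: 100001 XOR 101001 = 001000
  pos 6: 100010 XOR 101001 = 001011
  pos 8: 101100 XOR 101001 = 000101
  pos 11: 101000 XOR 101001 = 000001
Remainder (last 5 bits) = 00010. This is the CRC / FCS.

00010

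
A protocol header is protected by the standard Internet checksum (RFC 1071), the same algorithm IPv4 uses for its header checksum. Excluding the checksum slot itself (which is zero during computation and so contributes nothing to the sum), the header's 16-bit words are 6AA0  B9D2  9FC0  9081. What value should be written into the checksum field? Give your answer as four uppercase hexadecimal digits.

AB4A

One's-complement addition (fold any carry out of bit 15 back into bit 0):
  0x6AA0 + 0xB9D2 = 0x12472 → wrap carry → 0x2473
  0x2473 + 0x9FC0 = 0x0C433
  0xC433 + 0x9081 = 0x154B4 → wrap carry → 0x54B5
One's-complement sum = 0x54B5.
Checksum = ~0x54B5 & 0xFFFF = 0xAB4A.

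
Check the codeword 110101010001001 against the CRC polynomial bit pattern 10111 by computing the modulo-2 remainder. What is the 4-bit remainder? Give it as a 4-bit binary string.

0001

Modulo-2 division of 110101010001001 by 10111:
  pos 0: 11010 XOR 10111 = 01101
  pos 1: 11011 XOR 10111 = 01100
  pos 2: 11000 XOR 10111 = 01111
  pos 3: 11111 XOR 10111 = 01000
  pos 4: 10000 XOR 10111 = 00111
  pos 6: 11100 XOR 10111 = 01011
  pos 7: 10111 XOR 10111 = 00000
Remainder = 0001 (nonzero — an error is detected).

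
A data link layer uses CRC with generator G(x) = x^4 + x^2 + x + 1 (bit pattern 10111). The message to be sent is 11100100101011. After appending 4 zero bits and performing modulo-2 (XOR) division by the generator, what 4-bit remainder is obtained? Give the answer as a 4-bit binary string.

1100

Append 4 zeros: 111001001010110000. Divide by 10111 (XOR where the leading bit is 1):
  pos 0: 11100 XOR 10111 = 01011
  pos 1: 10111 XOR 10111 = 00000
  pos 8: 10101 XOR 10111 = 00010
  pos 11: 10100 XOR 10111 = 00011
Remainder (last 4 bits) = 1100. This is the CRC / FCS.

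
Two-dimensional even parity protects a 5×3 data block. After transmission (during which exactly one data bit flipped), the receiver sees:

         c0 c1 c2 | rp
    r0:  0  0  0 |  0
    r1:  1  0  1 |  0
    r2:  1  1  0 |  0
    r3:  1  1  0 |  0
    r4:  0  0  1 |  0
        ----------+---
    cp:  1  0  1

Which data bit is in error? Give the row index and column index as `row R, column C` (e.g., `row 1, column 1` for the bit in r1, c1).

Recompute each row's even parity and compare to rp:
  r0: data parity 0, sent rp 0 → ok
  r1: data parity 0, sent rp 0 → ok
  r2: data parity 0, sent rp 0 → ok
  r3: data parity 0, sent rp 0 → ok
  r4: data parity 1, sent rp 0 → mismatch
Recompute each column's even parity and compare to cp:
  c0: data parity 1, sent cp 1 → ok
  c1: data parity 0, sent cp 0 → ok
  c2: data parity 0, sent cp 1 → mismatch
Exactly one row (r4) and one column (c2) fail → the flipped bit is at their intersection.

row 4, column 2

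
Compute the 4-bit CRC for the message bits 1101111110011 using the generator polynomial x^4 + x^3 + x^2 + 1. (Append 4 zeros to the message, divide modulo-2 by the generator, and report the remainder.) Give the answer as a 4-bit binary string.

0110

Append 4 zeros: 11011111100110000. Divide by 11101 (XOR where the leading bit is 1):
  pos 0: 11011 XOR 11101 = 00110
  pos 2: 11011 XOR 11101 = 00110
  pos 4: 11011 XOR 11101 = 00110
  pos 6: 11000 XOR 11101 = 00101
  pos 8: 10111 XOR 11101 = 01010
  pos 9: 10100 XOR 11101 = 01001
  pos 10: 10010 XOR 11101 = 01111
  pos 11: 11110 XOR 11101 = 00011
Remainder (last 4 bits) = 0110. This is the CRC / FCS.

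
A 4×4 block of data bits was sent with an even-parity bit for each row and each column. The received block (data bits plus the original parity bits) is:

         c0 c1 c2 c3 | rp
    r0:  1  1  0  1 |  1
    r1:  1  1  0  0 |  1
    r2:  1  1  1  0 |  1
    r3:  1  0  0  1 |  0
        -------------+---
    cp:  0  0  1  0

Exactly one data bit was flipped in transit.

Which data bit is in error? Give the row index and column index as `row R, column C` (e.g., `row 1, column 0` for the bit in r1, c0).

row 1, column 1

Recompute each row's even parity and compare to rp:
  r0: data parity 1, sent rp 1 → ok
  r1: data parity 0, sent rp 1 → mismatch
  r2: data parity 1, sent rp 1 → ok
  r3: data parity 0, sent rp 0 → ok
Recompute each column's even parity and compare to cp:
  c0: data parity 0, sent cp 0 → ok
  c1: data parity 1, sent cp 0 → mismatch
  c2: data parity 1, sent cp 1 → ok
  c3: data parity 0, sent cp 0 → ok
Exactly one row (r1) and one column (c1) fail → the flipped bit is at their intersection.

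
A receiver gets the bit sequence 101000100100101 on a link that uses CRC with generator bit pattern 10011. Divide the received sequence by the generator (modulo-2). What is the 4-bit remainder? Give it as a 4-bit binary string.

0000

Modulo-2 division of 101000100100101 by 10011:
  pos 0: 10100 XOR 10011 = 00111
  pos 2: 11101 XOR 10011 = 01110
  pos 3: 11100 XOR 10011 = 01111
  pos 4: 11110 XOR 10011 = 01101
  pos 5: 11011 XOR 10011 = 01000
  pos 6: 10000 XOR 10011 = 00011
  pos 9: 11010 XOR 10011 = 01001
  pos 10: 10011 XOR 10011 = 00000
Remainder = 0000 (zero — the frame passes the CRC check).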